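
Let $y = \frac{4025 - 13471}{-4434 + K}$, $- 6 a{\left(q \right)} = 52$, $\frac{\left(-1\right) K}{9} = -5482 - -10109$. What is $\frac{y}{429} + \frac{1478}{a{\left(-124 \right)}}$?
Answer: $- \frac{3371029951}{19767033} \approx -170.54$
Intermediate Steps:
$K = -41643$ ($K = - 9 \left(-5482 - -10109\right) = - 9 \left(-5482 + 10109\right) = \left(-9\right) 4627 = -41643$)
$a{\left(q \right)} = - \frac{26}{3}$ ($a{\left(q \right)} = \left(- \frac{1}{6}\right) 52 = - \frac{26}{3}$)
$y = \frac{9446}{46077}$ ($y = \frac{4025 - 13471}{-4434 - 41643} = - \frac{9446}{-46077} = \left(-9446\right) \left(- \frac{1}{46077}\right) = \frac{9446}{46077} \approx 0.205$)
$\frac{y}{429} + \frac{1478}{a{\left(-124 \right)}} = \frac{9446}{46077 \cdot 429} + \frac{1478}{- \frac{26}{3}} = \frac{9446}{46077} \cdot \frac{1}{429} + 1478 \left(- \frac{3}{26}\right) = \frac{9446}{19767033} - \frac{2217}{13} = - \frac{3371029951}{19767033}$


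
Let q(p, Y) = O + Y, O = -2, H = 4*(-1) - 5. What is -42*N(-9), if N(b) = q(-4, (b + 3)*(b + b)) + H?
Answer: -4074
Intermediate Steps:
H = -9 (H = -4 - 5 = -9)
q(p, Y) = -2 + Y
N(b) = -11 + 2*b*(3 + b) (N(b) = (-2 + (b + 3)*(b + b)) - 9 = (-2 + (3 + b)*(2*b)) - 9 = (-2 + 2*b*(3 + b)) - 9 = -11 + 2*b*(3 + b))
-42*N(-9) = -42*(-11 + 2*(-9)*(3 - 9)) = -42*(-11 + 2*(-9)*(-6)) = -42*(-11 + 108) = -42*97 = -4074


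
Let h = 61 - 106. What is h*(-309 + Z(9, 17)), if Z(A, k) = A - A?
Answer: 13905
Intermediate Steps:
Z(A, k) = 0
h = -45
h*(-309 + Z(9, 17)) = -45*(-309 + 0) = -45*(-309) = 13905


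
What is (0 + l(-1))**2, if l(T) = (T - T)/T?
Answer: 0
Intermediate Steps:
l(T) = 0 (l(T) = 0/T = 0)
(0 + l(-1))**2 = (0 + 0)**2 = 0**2 = 0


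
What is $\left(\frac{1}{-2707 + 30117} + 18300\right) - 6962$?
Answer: $\frac{310774581}{27410} \approx 11338.0$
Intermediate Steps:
$\left(\frac{1}{-2707 + 30117} + 18300\right) - 6962 = \left(\frac{1}{27410} + 18300\right) - 6962 = \frac{501603001}{27410} - 6962 = \frac{310774581}{27410}$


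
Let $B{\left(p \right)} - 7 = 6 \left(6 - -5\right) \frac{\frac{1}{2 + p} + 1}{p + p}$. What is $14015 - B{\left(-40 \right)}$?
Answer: $\frac{21293381}{1520} \approx 14009.0$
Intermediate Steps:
$B{\left(p \right)} = 7 + \frac{33 \left(1 + \frac{1}{2 + p}\right)}{p}$ ($B{\left(p \right)} = 7 + 6 \left(6 - -5\right) \frac{\frac{1}{2 + p} + 1}{p + p} = 7 + 6 \left(6 + 5\right) \frac{1 + \frac{1}{2 + p}}{2 p} = 7 + 6 \cdot 11 \left(1 + \frac{1}{2 + p}\right) \frac{1}{2 p} = 7 + 66 \frac{1 + \frac{1}{2 + p}}{2 p} = 7 + \frac{33 \left(1 + \frac{1}{2 + p}\right)}{p}$)
$14015 - B{\left(-40 \right)} = 14015 - \frac{99 + 7 \left(-40\right)^{2} + 47 \left(-40\right)}{\left(-40\right) \left(2 - 40\right)} = 14015 - - \frac{99 + 7 \cdot 1600 - 1880}{40 \left(-38\right)} = 14015 - \left(- \frac{1}{40}\right) \left(- \frac{1}{38}\right) \left(99 + 11200 - 1880\right) = 14015 - \left(- \frac{1}{40}\right) \left(- \frac{1}{38}\right) 9419 = 14015 - \frac{9419}{1520} = \frac{21293381}{1520}$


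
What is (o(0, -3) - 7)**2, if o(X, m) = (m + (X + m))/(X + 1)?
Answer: 169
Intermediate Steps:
o(X, m) = (X + 2*m)/(1 + X)
(o(0, -3) - 7)**2 = ((0 + 2*(-3))/(1 + 0) - 7)**2 = ((0 - 6)/1 - 7)**2 = (1*(-6) - 7)**2 = (-6 - 7)**2 = (-13)**2 = 169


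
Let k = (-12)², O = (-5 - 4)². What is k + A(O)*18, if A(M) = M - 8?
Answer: 1458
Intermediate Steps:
O = 81 (O = (-9)² = 81)
k = 144
A(M) = -8 + M
k + A(O)*18 = 144 + (-8 + 81)*18 = 144 + 73*18 = 144 + 1314 = 1458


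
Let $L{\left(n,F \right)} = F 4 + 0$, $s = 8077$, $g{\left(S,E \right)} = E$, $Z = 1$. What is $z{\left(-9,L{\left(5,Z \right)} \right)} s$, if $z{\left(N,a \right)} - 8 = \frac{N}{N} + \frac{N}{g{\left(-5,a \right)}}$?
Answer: $\frac{218079}{4} \approx 54520.0$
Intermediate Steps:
$L{\left(n,F \right)} = 4 F$ ($L{\left(n,F \right)} = 4 F + 0 = 4 F$)
$z{\left(N,a \right)} = 9 + \frac{N}{a}$ ($z{\left(N,a \right)} = 8 + \left(\frac{N}{N} + \frac{N}{a}\right) = 8 + \left(1 + \frac{N}{a}\right) = 9 + \frac{N}{a}$)
$z{\left(-9,L{\left(5,Z \right)} \right)} s = \left(9 - \frac{9}{4 \cdot 1}\right) 8077 = \left(9 - \frac{9}{4}\right) 8077 = \frac{27}{4} \cdot 8077 = \frac{218079}{4}$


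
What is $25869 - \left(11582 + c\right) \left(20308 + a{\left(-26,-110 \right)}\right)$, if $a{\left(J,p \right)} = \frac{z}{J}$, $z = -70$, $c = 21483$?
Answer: $- \frac{8730113238}{13} \approx -6.7155 \cdot 10^{8}$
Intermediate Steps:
$a{\left(J,p \right)} = - \frac{70}{J}$
$25869 - \left(11582 + c\right) \left(20308 + a{\left(-26,-110 \right)}\right) = 25869 - \left(11582 + 21483\right) \left(20308 - \frac{70}{-26}\right) = 25869 - 33065 \left(20308 - - \frac{35}{13}\right) = 25869 - 33065 \left(20308 + \frac{35}{13}\right) = 25869 - 33065 \cdot \frac{264039}{13} = 25869 - \frac{8730449535}{13} = - \frac{8730113238}{13}$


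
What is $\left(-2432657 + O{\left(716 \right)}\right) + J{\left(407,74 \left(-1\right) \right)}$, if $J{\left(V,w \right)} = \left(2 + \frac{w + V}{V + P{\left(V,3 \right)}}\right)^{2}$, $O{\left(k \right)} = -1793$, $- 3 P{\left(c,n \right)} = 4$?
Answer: $- \frac{3605625330561}{1481089} \approx -2.4344 \cdot 10^{6}$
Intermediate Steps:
$P{\left(c,n \right)} = - \frac{4}{3}$ ($P{\left(c,n \right)} = \left(- \frac{1}{3}\right) 4 = - \frac{4}{3}$)
$J{\left(V,w \right)} = \left(2 + \frac{V + w}{- \frac{4}{3} + V}\right)^{2}$ ($J{\left(V,w \right)} = \left(2 + \frac{w + V}{V - \frac{4}{3}}\right)^{2} = \left(2 + \frac{V + w}{- \frac{4}{3} + V}\right)^{2}$)
$\left(-2432657 + O{\left(716 \right)}\right) + J{\left(407,74 \left(-1\right) \right)} = \left(-2432657 - 1793\right) + \frac{\left(-8 + 3 \cdot 74 \left(-1\right) + 9 \cdot 407\right)^{2}}{\left(-4 + 3 \cdot 407\right)^{2}} = -2434450 + \frac{\left(-8 + 3 \left(-74\right) + 3663\right)^{2}}{\left(-4 + 1221\right)^{2}} = -2434450 + \frac{\left(-8 - 222 + 3663\right)^{2}}{1481089} = -2434450 + \frac{3433^{2}}{1481089} = -2434450 + \frac{1}{1481089} \cdot 11785489 = -2434450 + \frac{11785489}{1481089} = - \frac{3605625330561}{1481089}$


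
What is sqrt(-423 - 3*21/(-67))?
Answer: 3*I*sqrt(210514)/67 ≈ 20.544*I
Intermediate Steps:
sqrt(-423 - 3*21/(-67)) = sqrt(-423 - 63*(-1/67)) = sqrt(-423 + 63/67) = sqrt(-28278/67) = 3*I*sqrt(210514)/67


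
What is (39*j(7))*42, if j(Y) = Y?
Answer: 11466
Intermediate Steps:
(39*j(7))*42 = (39*7)*42 = 273*42 = 11466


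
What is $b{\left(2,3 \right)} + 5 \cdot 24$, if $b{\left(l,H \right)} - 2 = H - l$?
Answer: $123$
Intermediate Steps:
$b{\left(l,H \right)} = 2 + H - l$ ($b{\left(l,H \right)} = 2 + \left(H - l\right) = 2 + H - l$)
$b{\left(2,3 \right)} + 5 \cdot 24 = \left(2 + 3 - 2\right) + 5 \cdot 24 = \left(2 + 3 - 2\right) + 120 = 3 + 120 = 123$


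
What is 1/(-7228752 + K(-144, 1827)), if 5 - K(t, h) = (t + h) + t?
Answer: -1/7230286 ≈ -1.3831e-7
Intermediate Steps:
K(t, h) = 5 - h - 2*t (K(t, h) = 5 - ((t + h) + t) = 5 - ((h + t) + t) = 5 - (h + 2*t) = 5 + (-h - 2*t) = 5 - h - 2*t)
1/(-7228752 + K(-144, 1827)) = 1/(-7228752 + (5 - 1*1827 - 2*(-144))) = 1/(-7228752 + (5 - 1827 + 288)) = 1/(-7228752 - 1534) = 1/(-7230286) = -1/7230286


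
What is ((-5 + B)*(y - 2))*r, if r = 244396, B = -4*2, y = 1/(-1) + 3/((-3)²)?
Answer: 25417184/3 ≈ 8.4724e+6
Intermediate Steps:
y = -⅔ (y = 1*(-1) + 3/9 = -1 + 3*(⅑) = -1 + ⅓ = -⅔ ≈ -0.66667)
B = -8
((-5 + B)*(y - 2))*r = ((-5 - 8)*(-⅔ - 2))*244396 = -13*(-8/3)*244396 = (104/3)*244396 = 25417184/3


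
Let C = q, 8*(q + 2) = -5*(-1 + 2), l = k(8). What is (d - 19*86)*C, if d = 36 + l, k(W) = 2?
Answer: 8379/2 ≈ 4189.5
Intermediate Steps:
l = 2
d = 38 (d = 36 + 2 = 38)
q = -21/8 (q = -2 + (-5*(-1 + 2))/8 = -2 + (-5*1)/8 = -2 + (⅛)*(-5) = -2 - 5/8 = -21/8 ≈ -2.6250)
C = -21/8 ≈ -2.6250
(d - 19*86)*C = (38 - 19*86)*(-21/8) = (38 - 1634)*(-21/8) = -1596*(-21/8) = 8379/2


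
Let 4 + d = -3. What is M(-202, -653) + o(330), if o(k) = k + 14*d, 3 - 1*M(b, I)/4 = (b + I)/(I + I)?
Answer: 157622/653 ≈ 241.38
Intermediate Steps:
d = -7 (d = -4 - 3 = -7)
M(b, I) = 12 - 2*(I + b)/I (M(b, I) = 12 - 4*(b + I)/(I + I) = 12 - 4*(I + b)/(2*I) = 12 - 4*(I + b)*1/(2*I) = 12 - 2*(I + b)/I)
o(k) = -98 + k (o(k) = k + 14*(-7) = k - 98 = -98 + k)
M(-202, -653) + o(330) = (10 - 2*(-202)/(-653)) + (-98 + 330) = (10 - 2*(-202)*(-1/653)) + 232 = (10 - 404/653) + 232 = 6126/653 + 232 = 157622/653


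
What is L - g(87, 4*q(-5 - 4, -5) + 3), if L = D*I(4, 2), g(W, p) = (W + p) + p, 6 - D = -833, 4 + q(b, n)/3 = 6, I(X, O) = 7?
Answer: 5732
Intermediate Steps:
q(b, n) = 6 (q(b, n) = -12 + 3*6 = -12 + 18 = 6)
D = 839 (D = 6 - 1*(-833) = 6 + 833 = 839)
g(W, p) = W + 2*p
L = 5873 (L = 839*7 = 5873)
L - g(87, 4*q(-5 - 4, -5) + 3) = 5873 - (87 + 2*(4*6 + 3)) = 5873 - (87 + 2*(24 + 3)) = 5873 - (87 + 2*27) = 5873 - (87 + 54) = 5873 - 1*141 = 5873 - 141 = 5732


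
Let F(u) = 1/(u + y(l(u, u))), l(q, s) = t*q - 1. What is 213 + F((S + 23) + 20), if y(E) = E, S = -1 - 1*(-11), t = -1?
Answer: 212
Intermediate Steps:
S = 10 (S = -1 + 11 = 10)
l(q, s) = -1 - q (l(q, s) = -q - 1 = -1 - q)
F(u) = -1 (F(u) = 1/(u + (-1 - u)) = 1/(-1) = -1)
213 + F((S + 23) + 20) = 213 - 1 = 212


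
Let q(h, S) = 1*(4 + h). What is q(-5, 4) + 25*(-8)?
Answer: -201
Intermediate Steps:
q(h, S) = 4 + h
q(-5, 4) + 25*(-8) = (4 - 5) + 25*(-8) = -1 - 200 = -201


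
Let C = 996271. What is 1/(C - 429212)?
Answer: 1/567059 ≈ 1.7635e-6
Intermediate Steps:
1/(C - 429212) = 1/(996271 - 429212) = 1/567059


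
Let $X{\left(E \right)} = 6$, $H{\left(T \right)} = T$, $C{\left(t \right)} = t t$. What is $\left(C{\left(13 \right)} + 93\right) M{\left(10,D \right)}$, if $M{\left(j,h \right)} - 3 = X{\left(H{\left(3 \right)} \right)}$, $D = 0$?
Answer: $2358$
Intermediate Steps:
$C{\left(t \right)} = t^{2}$
$M{\left(j,h \right)} = 9$ ($M{\left(j,h \right)} = 3 + 6 = 9$)
$\left(C{\left(13 \right)} + 93\right) M{\left(10,D \right)} = \left(13^{2} + 93\right) 9 = \left(169 + 93\right) 9 = 262 \cdot 9 = 2358$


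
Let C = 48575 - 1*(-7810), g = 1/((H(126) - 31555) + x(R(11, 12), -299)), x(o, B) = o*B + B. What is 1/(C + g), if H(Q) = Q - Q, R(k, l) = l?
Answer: 35442/1998397169 ≈ 1.7735e-5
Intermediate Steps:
H(Q) = 0
x(o, B) = B + B*o (x(o, B) = B*o + B = B + B*o)
g = -1/35442 (g = 1/((0 - 31555) - 299*(1 + 12)) = 1/(-31555 - 299*13) = 1/(-31555 - 3887) = 1/(-35442) = -1/35442 ≈ -2.8215e-5)
C = 56385 (C = 48575 + 7810 = 56385)
1/(C + g) = 1/(56385 - 1/35442) = 1/(1998397169/35442) = 35442/1998397169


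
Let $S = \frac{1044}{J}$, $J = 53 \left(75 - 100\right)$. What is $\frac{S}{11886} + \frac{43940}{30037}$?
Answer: $\frac{16475654866}{11263124075} \approx 1.4628$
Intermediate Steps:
$J = -1325$ ($J = 53 \left(-25\right) = -1325$)
$S = - \frac{1044}{1325}$ ($S = \frac{1044}{-1325} = 1044 \left(- \frac{1}{1325}\right) = - \frac{1044}{1325} \approx -0.78792$)
$\frac{S}{11886} + \frac{43940}{30037} = - \frac{1044}{1325 \cdot 11886} + \frac{43940}{30037} = \left(- \frac{1044}{1325}\right) \frac{1}{11886} + 43940 \cdot \frac{1}{30037} = - \frac{174}{2624825} + \frac{43940}{30037} = \frac{16475654866}{11263124075}$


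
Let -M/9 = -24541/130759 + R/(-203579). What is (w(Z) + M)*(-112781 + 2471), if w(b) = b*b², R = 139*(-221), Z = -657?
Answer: 832751761627620828598410/26619786461 ≈ 3.1283e+13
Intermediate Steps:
R = -30719
w(b) = b³
M = 8813218662/26619786461 (M = -9*(-24541/130759 - 30719/(-203579)) = -9*(-24541*1/130759 - 30719*(-1/203579)) = -9*(-24541/130759 + 30719/203579) = -9*(-979246518/26619786461) = 8813218662/26619786461 ≈ 0.33108)
(w(Z) + M)*(-112781 + 2471) = ((-657)³ + 8813218662/26619786461)*(-112781 + 2471) = (-283593393 + 8813218662/26619786461)*(-110310) = -7549195554597233511/26619786461*(-110310) = 832751761627620828598410/26619786461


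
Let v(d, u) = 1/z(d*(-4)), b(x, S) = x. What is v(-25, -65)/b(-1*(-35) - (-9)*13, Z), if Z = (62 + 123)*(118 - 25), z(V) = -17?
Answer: -1/2584 ≈ -0.00038700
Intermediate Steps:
Z = 17205 (Z = 185*93 = 17205)
v(d, u) = -1/17 (v(d, u) = 1/(-17) = -1/17)
v(-25, -65)/b(-1*(-35) - (-9)*13, Z) = -1/(17*(-1*(-35) - (-9)*13)) = -1/(17*(35 - 1*(-117))) = -1/(17*(35 + 117)) = -1/17/152 = -1/17*1/152 = -1/2584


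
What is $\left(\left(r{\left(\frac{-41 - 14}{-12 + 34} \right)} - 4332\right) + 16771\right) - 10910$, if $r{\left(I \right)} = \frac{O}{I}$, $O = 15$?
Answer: $1523$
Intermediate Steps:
$r{\left(I \right)} = \frac{15}{I}$
$\left(\left(r{\left(\frac{-41 - 14}{-12 + 34} \right)} - 4332\right) + 16771\right) - 10910 = \left(\left(\frac{15}{\left(-41 - 14\right) \frac{1}{-12 + 34}} - 4332\right) + 16771\right) - 10910 = \left(\left(\frac{15}{\left(-55\right) \frac{1}{22}} - 4332\right) + 16771\right) - 10910 = \left(\left(\frac{15}{- \frac{5}{2}} - 4332\right) + 16771\right) - 10910 = \left(\left(15 \left(- \frac{2}{5}\right) - 4332\right) + 16771\right) - 10910 = \left(\left(-6 - 4332\right) + 16771\right) - 10910 = \left(-4338 + 16771\right) - 10910 = 12433 - 10910 = 1523$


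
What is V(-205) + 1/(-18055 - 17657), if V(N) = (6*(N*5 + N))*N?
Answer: 54028684799/35712 ≈ 1.5129e+6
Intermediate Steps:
V(N) = 36*N**2 (V(N) = (6*(5*N + N))*N = (6*(6*N))*N = (36*N)*N = 36*N**2)
V(-205) + 1/(-18055 - 17657) = 36*(-205)**2 + 1/(-18055 - 17657) = 36*42025 + 1/(-35712) = 1512900 - 1/35712 = 54028684799/35712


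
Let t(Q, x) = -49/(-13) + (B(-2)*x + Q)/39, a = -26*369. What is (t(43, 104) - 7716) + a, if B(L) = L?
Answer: -225036/13 ≈ -17310.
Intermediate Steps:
a = -9594
t(Q, x) = 49/13 - 2*x/39 + Q/39 (t(Q, x) = -49/(-13) + (-2*x + Q)/39 = -49*(-1/13) + (Q - 2*x)*(1/39) = 49/13 + (-2*x/39 + Q/39) = 49/13 - 2*x/39 + Q/39)
(t(43, 104) - 7716) + a = ((49/13 - 2/39*104 + (1/39)*43) - 7716) - 9594 = ((49/13 - 16/3 + 43/39) - 7716) - 9594 = (-6/13 - 7716) - 9594 = -100314/13 - 9594 = -225036/13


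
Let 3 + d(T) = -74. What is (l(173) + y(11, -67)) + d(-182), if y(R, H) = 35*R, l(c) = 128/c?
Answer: 53412/173 ≈ 308.74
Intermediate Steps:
d(T) = -77 (d(T) = -3 - 74 = -77)
(l(173) + y(11, -67)) + d(-182) = (128/173 + 35*11) - 77 = (128*(1/173) + 385) - 77 = (128/173 + 385) - 77 = 66733/173 - 77 = 53412/173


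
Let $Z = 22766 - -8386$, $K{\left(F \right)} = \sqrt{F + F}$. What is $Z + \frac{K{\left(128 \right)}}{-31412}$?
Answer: $\frac{244636652}{7853} \approx 31152.0$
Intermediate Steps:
$K{\left(F \right)} = \sqrt{2} \sqrt{F}$ ($K{\left(F \right)} = \sqrt{2 F} = \sqrt{2} \sqrt{F}$)
$Z = 31152$ ($Z = 22766 + 8386 = 31152$)
$Z + \frac{K{\left(128 \right)}}{-31412} = 31152 + \frac{\sqrt{2} \sqrt{128}}{-31412} = 31152 + \sqrt{2} \cdot 8 \sqrt{2} \left(- \frac{1}{31412}\right) = 31152 + 16 \left(- \frac{1}{31412}\right) = 31152 - \frac{4}{7853} = \frac{244636652}{7853}$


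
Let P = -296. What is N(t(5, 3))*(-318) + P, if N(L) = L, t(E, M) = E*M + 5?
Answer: -6656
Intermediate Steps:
t(E, M) = 5 + E*M
N(t(5, 3))*(-318) + P = (5 + 5*3)*(-318) - 296 = (5 + 15)*(-318) - 296 = 20*(-318) - 296 = -6360 - 296 = -6656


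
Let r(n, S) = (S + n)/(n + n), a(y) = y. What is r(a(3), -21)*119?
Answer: -357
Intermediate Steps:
r(n, S) = (S + n)/(2*n) (r(n, S) = (S + n)/((2*n)) = (S + n)*(1/(2*n)) = (S + n)/(2*n))
r(a(3), -21)*119 = ((1/2)*(-21 + 3)/3)*119 = ((1/2)*(1/3)*(-18))*119 = -3*119 = -357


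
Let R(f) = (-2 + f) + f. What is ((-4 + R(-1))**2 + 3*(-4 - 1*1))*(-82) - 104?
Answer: -4122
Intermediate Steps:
R(f) = -2 + 2*f
((-4 + R(-1))**2 + 3*(-4 - 1*1))*(-82) - 104 = ((-4 + (-2 + 2*(-1)))**2 + 3*(-4 - 1*1))*(-82) - 104 = ((-4 + (-2 - 2))**2 + 3*(-4 - 1))*(-82) - 104 = ((-4 - 4)**2 + 3*(-5))*(-82) - 104 = ((-8)**2 - 15)*(-82) - 104 = (64 - 15)*(-82) - 104 = 49*(-82) - 104 = -4018 - 104 = -4122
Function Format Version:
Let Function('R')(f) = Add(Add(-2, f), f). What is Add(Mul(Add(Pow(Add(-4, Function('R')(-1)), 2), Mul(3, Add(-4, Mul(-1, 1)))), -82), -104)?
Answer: -4122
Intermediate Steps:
Function('R')(f) = Add(-2, Mul(2, f))
Add(Mul(Add(Pow(Add(-4, Function('R')(-1)), 2), Mul(3, Add(-4, Mul(-1, 1)))), -82), -104) = Add(Mul(Add(Pow(Add(-4, Add(-2, Mul(2, -1))), 2), Mul(3, Add(-4, Mul(-1, 1)))), -82), -104) = Add(Mul(Add(Pow(Add(-4, Add(-2, -2)), 2), Mul(3, Add(-4, -1))), -82), -104) = Add(Mul(Add(Pow(Add(-4, -4), 2), Mul(3, -5)), -82), -104) = Add(Mul(Add(Pow(-8, 2), -15), -82), -104) = Add(Mul(Add(64, -15), -82), -104) = Add(Mul(49, -82), -104) = Add(-4018, -104) = -4122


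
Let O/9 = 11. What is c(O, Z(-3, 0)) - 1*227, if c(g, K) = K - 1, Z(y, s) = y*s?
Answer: -228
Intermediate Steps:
Z(y, s) = s*y
O = 99 (O = 9*11 = 99)
c(g, K) = -1 + K
c(O, Z(-3, 0)) - 1*227 = (-1 + 0*(-3)) - 1*227 = (-1 + 0) - 227 = -1 - 227 = -228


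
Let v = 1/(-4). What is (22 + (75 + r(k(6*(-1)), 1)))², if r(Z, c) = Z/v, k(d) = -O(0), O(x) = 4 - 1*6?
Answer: 7921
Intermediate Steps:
v = -¼ ≈ -0.25000
O(x) = -2 (O(x) = 4 - 6 = -2)
k(d) = 2 (k(d) = -1*(-2) = 2)
r(Z, c) = -4*Z (r(Z, c) = Z/(-¼) = Z*(-4) = -4*Z)
(22 + (75 + r(k(6*(-1)), 1)))² = (22 + (75 - 4*2))² = (22 + (75 - 8))² = (22 + 67)² = 89² = 7921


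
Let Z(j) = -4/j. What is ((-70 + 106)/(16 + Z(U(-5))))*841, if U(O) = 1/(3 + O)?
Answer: 2523/2 ≈ 1261.5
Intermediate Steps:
((-70 + 106)/(16 + Z(U(-5))))*841 = ((-70 + 106)/(16 - 4/(1/(3 - 5))))*841 = (36/(16 - 4/(1/(-2))))*841 = (36/(16 - 4/(-½)))*841 = (36/(16 - 4*(-2)))*841 = (36/(16 + 8))*841 = (36/24)*841 = (36*(1/24))*841 = (3/2)*841 = 2523/2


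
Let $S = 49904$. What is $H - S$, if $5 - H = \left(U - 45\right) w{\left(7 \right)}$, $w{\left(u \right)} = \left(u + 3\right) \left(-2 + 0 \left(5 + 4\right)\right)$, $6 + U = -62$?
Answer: $-52159$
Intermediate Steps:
$U = -68$ ($U = -6 - 62 = -68$)
$w{\left(u \right)} = -6 - 2 u$ ($w{\left(u \right)} = \left(3 + u\right) \left(-2 + 0 \cdot 9\right) = \left(3 + u\right) \left(-2 + 0\right) = \left(3 + u\right) \left(-2\right) = -6 - 2 u$)
$H = -2255$ ($H = 5 - \left(-68 - 45\right) \left(-6 - 14\right) = 5 - - 113 \left(-6 - 14\right) = 5 - \left(-113\right) \left(-20\right) = 5 - 2260 = -2255$)
$H - S = -2255 - 49904 = -52159$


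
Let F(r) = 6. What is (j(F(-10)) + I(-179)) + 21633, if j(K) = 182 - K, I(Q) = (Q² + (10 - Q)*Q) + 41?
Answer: 20060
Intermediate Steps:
I(Q) = 41 + Q² + Q*(10 - Q) (I(Q) = (Q² + Q*(10 - Q)) + 41 = 41 + Q² + Q*(10 - Q))
(j(F(-10)) + I(-179)) + 21633 = ((182 - 1*6) + (41 + 10*(-179))) + 21633 = ((182 - 6) + (41 - 1790)) + 21633 = (176 - 1749) + 21633 = -1573 + 21633 = 20060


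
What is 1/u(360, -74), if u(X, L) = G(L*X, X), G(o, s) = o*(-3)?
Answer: 1/79920 ≈ 1.2513e-5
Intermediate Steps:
G(o, s) = -3*o
u(X, L) = -3*L*X
1/u(360, -74) = 1/(-3*(-74)*360) = 1/79920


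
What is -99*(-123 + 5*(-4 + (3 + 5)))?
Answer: 10197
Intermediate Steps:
-99*(-123 + 5*(-4 + (3 + 5))) = -99*(-123 + 5*(-4 + 8)) = -99*(-123 + 5*4) = -99*(-123 + 20) = -99*(-103) = 10197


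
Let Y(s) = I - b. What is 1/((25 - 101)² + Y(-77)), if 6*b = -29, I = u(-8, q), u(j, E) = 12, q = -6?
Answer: 6/34757 ≈ 0.00017263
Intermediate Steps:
I = 12
b = -29/6 (b = (⅙)*(-29) = -29/6 ≈ -4.8333)
Y(s) = 101/6 (Y(s) = 12 - 1*(-29/6) = 12 + 29/6 = 101/6)
1/((25 - 101)² + Y(-77)) = 1/((25 - 101)² + 101/6) = 1/((-76)² + 101/6) = 1/(5776 + 101/6) = 1/(34757/6) = 6/34757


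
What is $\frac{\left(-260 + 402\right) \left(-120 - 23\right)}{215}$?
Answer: $- \frac{20306}{215} \approx -94.447$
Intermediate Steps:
$\frac{\left(-260 + 402\right) \left(-120 - 23\right)}{215} = 142 \left(-143\right) \frac{1}{215} = \left(-20306\right) \frac{1}{215} = - \frac{20306}{215}$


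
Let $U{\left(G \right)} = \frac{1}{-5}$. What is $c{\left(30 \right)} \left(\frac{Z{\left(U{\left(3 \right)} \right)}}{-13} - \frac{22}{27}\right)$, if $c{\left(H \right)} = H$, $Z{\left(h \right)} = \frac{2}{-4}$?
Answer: $- \frac{2725}{117} \approx -23.291$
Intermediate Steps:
$U{\left(G \right)} = - \frac{1}{5}$
$Z{\left(h \right)} = - \frac{1}{2}$ ($Z{\left(h \right)} = 2 \left(- \frac{1}{4}\right) = - \frac{1}{2}$)
$c{\left(30 \right)} \left(\frac{Z{\left(U{\left(3 \right)} \right)}}{-13} - \frac{22}{27}\right) = 30 \left(- \frac{1}{2 \left(-13\right)} - \frac{22}{27}\right) = 30 \left(\left(- \frac{1}{2}\right) \left(- \frac{1}{13}\right) - \frac{22}{27}\right) = 30 \left(\frac{1}{26} - \frac{22}{27}\right) = 30 \left(- \frac{545}{702}\right) = - \frac{2725}{117}$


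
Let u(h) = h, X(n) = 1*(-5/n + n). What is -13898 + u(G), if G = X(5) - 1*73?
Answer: -13967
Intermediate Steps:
X(n) = n - 5/n (X(n) = 1*(n - 5/n) = n - 5/n)
G = -69 (G = (5 - 5/5) - 1*73 = (5 - 5*⅕) - 73 = (5 - 1) - 73 = 4 - 73 = -69)
-13898 + u(G) = -13898 - 69 = -13967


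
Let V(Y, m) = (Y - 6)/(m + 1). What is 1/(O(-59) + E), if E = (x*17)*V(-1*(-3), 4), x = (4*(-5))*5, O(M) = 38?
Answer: 1/1058 ≈ 0.00094518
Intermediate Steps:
V(Y, m) = (-6 + Y)/(1 + m)
x = -100 (x = -20*5 = -100)
E = 1020 (E = (-100*17)*((-6 - 1*(-3))/(1 + 4)) = -1700*(-6 + 3)/5 = -340*(-3) = -1700*(-3/5) = 1020)
1/(O(-59) + E) = 1/(38 + 1020) = 1/1058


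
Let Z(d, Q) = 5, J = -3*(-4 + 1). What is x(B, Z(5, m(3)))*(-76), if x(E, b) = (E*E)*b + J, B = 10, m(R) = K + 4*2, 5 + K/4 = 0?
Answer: -38684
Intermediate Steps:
K = -20 (K = -20 + 4*0 = -20 + 0 = -20)
J = 9 (J = -3*(-3) = 9)
m(R) = -12 (m(R) = -20 + 4*2 = -20 + 8 = -12)
x(E, b) = 9 + b*E² (x(E, b) = (E*E)*b + 9 = E²*b + 9 = b*E² + 9 = 9 + b*E²)
x(B, Z(5, m(3)))*(-76) = (9 + 5*10²)*(-76) = (9 + 5*100)*(-76) = (9 + 500)*(-76) = 509*(-76) = -38684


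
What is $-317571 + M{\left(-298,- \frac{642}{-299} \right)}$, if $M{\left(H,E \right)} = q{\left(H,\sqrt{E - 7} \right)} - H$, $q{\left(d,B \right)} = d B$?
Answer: $-317273 - \frac{298 i \sqrt{433849}}{299} \approx -3.1727 \cdot 10^{5} - 656.47 i$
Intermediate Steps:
$q{\left(d,B \right)} = B d$
$M{\left(H,E \right)} = - H + H \sqrt{-7 + E}$ ($M{\left(H,E \right)} = \sqrt{E - 7} H - H = \sqrt{-7 + E} H - H = H \sqrt{-7 + E} - H = - H + H \sqrt{-7 + E}$)
$-317571 + M{\left(-298,- \frac{642}{-299} \right)} = -317571 - 298 \left(-1 + \sqrt{-7 - \frac{642}{-299}}\right) = -317571 - 298 \left(-1 + \sqrt{-7 - - \frac{642}{299}}\right) = -317571 - 298 \left(-1 + \sqrt{-7 + \frac{642}{299}}\right) = -317571 - 298 \left(-1 + \sqrt{- \frac{1451}{299}}\right) = -317571 - 298 \left(-1 + \frac{i \sqrt{433849}}{299}\right) = -317571 + \left(298 - \frac{298 i \sqrt{433849}}{299}\right) = -317273 - \frac{298 i \sqrt{433849}}{299}$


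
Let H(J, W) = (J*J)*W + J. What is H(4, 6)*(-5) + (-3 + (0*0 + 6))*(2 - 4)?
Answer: -506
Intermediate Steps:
H(J, W) = J + W*J² (H(J, W) = J²*W + J = W*J² + J = J + W*J²)
H(4, 6)*(-5) + (-3 + (0*0 + 6))*(2 - 4) = (4*(1 + 4*6))*(-5) + (-3 + (0*0 + 6))*(2 - 4) = (4*(1 + 24))*(-5) + (-3 + (0 + 6))*(-2) = (4*25)*(-5) + (-3 + 6)*(-2) = 100*(-5) + 3*(-2) = -500 - 6 = -506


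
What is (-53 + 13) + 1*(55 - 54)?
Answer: -39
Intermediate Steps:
(-53 + 13) + 1*(55 - 54) = -40 + 1*1 = -40 + 1 = -39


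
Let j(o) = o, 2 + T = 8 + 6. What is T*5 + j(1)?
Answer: 61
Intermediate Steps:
T = 12 (T = -2 + (8 + 6) = -2 + 14 = 12)
T*5 + j(1) = 12*5 + 1 = 60 + 1 = 61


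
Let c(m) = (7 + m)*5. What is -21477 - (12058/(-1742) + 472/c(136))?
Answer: -1028555714/47905 ≈ -21471.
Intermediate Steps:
c(m) = 35 + 5*m
-21477 - (12058/(-1742) + 472/c(136)) = -21477 - (12058/(-1742) + 472/(35 + 5*136)) = -21477 - (12058*(-1/1742) + 472/(35 + 680)) = -21477 - (-6029/871 + 472/715) = -21477 - 1*(-299971/47905) = -21477 + 299971/47905 = -1028555714/47905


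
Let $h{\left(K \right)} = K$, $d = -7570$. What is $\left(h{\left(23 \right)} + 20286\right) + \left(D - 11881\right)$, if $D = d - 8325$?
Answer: $-7467$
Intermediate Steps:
$D = -15895$ ($D = -7570 - 8325 = -15895$)
$\left(h{\left(23 \right)} + 20286\right) + \left(D - 11881\right) = \left(23 + 20286\right) - 27776 = 20309 - 27776 = -7467$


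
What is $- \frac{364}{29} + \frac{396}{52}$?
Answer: $- \frac{1861}{377} \approx -4.9363$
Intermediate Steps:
$- \frac{364}{29} + \frac{396}{52} = \left(-364\right) \frac{1}{29} + 396 \cdot \frac{1}{52} = - \frac{364}{29} + \frac{99}{13} = - \frac{1861}{377}$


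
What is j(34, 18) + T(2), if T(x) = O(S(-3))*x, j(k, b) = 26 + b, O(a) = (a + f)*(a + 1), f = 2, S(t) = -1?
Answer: 44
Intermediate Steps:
O(a) = (1 + a)*(2 + a) (O(a) = (a + 2)*(a + 1) = (2 + a)*(1 + a) = (1 + a)*(2 + a))
T(x) = 0 (T(x) = (2 + (-1)² + 3*(-1))*x = (2 + 1 - 3)*x = 0*x = 0)
j(34, 18) + T(2) = (26 + 18) + 0 = 44 + 0 = 44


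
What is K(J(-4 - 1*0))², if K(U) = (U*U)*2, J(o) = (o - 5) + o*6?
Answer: 4743684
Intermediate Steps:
J(o) = -5 + 7*o (J(o) = (-5 + o) + 6*o = -5 + 7*o)
K(U) = 2*U² (K(U) = U²*2 = 2*U²)
K(J(-4 - 1*0))² = (2*(-5 + 7*(-4 - 1*0))²)² = (2*(-5 + 7*(-4 + 0))²)² = (2*(-5 + 7*(-4))²)² = (2*(-5 - 28)²)² = (2*(-33)²)² = (2*1089)² = 2178² = 4743684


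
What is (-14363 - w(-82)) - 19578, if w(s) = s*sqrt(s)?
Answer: -33941 + 82*I*sqrt(82) ≈ -33941.0 + 742.54*I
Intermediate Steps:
w(s) = s**(3/2)
(-14363 - w(-82)) - 19578 = (-14363 - (-82)**(3/2)) - 19578 = (-14363 - (-82)*I*sqrt(82)) - 19578 = (-14363 + 82*I*sqrt(82)) - 19578 = -33941 + 82*I*sqrt(82)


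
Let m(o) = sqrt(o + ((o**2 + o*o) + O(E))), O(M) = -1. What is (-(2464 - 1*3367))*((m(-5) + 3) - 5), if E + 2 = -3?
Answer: -1806 + 1806*sqrt(11) ≈ 4183.8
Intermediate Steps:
E = -5 (E = -2 - 3 = -5)
m(o) = sqrt(-1 + o + 2*o**2) (m(o) = sqrt(o + ((o**2 + o*o) - 1)) = sqrt(o + ((o**2 + o**2) - 1)) = sqrt(o + (2*o**2 - 1)) = sqrt(o + (-1 + 2*o**2)) = sqrt(-1 + o + 2*o**2))
(-(2464 - 1*3367))*((m(-5) + 3) - 5) = (-(2464 - 1*3367))*((sqrt(-1 - 5 + 2*(-5)**2) + 3) - 5) = (-(2464 - 3367))*((sqrt(-1 - 5 + 2*25) + 3) - 5) = (-1*(-903))*((sqrt(-1 - 5 + 50) + 3) - 5) = 903*((sqrt(44) + 3) - 5) = 903*((2*sqrt(11) + 3) - 5) = 903*((3 + 2*sqrt(11)) - 5) = 903*(-2 + 2*sqrt(11)) = -1806 + 1806*sqrt(11)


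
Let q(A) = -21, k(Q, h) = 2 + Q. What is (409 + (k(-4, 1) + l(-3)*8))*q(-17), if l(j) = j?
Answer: -8043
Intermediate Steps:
(409 + (k(-4, 1) + l(-3)*8))*q(-17) = (409 + ((2 - 4) - 3*8))*(-21) = (409 + (-2 - 24))*(-21) = (409 - 26)*(-21) = 383*(-21) = -8043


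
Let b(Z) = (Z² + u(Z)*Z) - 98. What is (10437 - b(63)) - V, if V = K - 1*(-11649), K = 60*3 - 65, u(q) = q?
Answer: -9167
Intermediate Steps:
K = 115 (K = 180 - 65 = 115)
V = 11764 (V = 115 - 1*(-11649) = 115 + 11649 = 11764)
b(Z) = -98 + 2*Z² (b(Z) = (Z² + Z*Z) - 98 = (Z² + Z²) - 98 = 2*Z² - 98 = -98 + 2*Z²)
(10437 - b(63)) - V = (10437 - (-98 + 2*63²)) - 1*11764 = (10437 - (-98 + 2*3969)) - 11764 = (10437 - (-98 + 7938)) - 11764 = (10437 - 1*7840) - 11764 = (10437 - 7840) - 11764 = 2597 - 11764 = -9167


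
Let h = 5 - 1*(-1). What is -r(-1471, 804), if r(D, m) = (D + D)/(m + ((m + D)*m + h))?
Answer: -1471/267729 ≈ -0.0054944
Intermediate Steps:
h = 6 (h = 5 + 1 = 6)
r(D, m) = 2*D/(6 + m + m*(D + m)) (r(D, m) = (D + D)/(m + ((m + D)*m + 6)) = (2*D)/(m + ((D + m)*m + 6)) = (2*D)/(m + (m*(D + m) + 6)) = (2*D)/(m + (6 + m*(D + m))) = (2*D)/(6 + m + m*(D + m)) = 2*D/(6 + m + m*(D + m)))
-r(-1471, 804) = -2*(-1471)/(6 + 804 + 804**2 - 1471*804) = -2*(-1471)/(6 + 804 + 646416 - 1182684) = -2*(-1471)/(-535458) = -2*(-1471)*(-1)/535458 = -1*1471/267729 = -1471/267729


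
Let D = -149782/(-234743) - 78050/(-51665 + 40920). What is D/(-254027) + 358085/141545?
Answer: 1311057351073190683/518245373534922643 ≈ 2.5298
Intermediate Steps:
D = 569459964/72066101 (D = -149782*(-1/234743) - 78050/(-10745) = 149782/234743 - 78050*(-1/10745) = 149782/234743 + 2230/307 = 569459964/72066101 ≈ 7.9019)
D/(-254027) + 358085/141545 = (569459964/72066101)/(-254027) + 358085/141545 = (569459964/72066101)*(-1/254027) + 358085*(1/141545) = -569459964/18306735438727 + 71617/28309 = 1311057351073190683/518245373534922643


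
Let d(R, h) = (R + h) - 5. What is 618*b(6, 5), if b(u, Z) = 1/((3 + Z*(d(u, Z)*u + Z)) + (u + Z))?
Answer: 206/73 ≈ 2.8219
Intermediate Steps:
d(R, h) = -5 + R + h
b(u, Z) = 1/(3 + Z + u + Z*(Z + u*(-5 + Z + u))) (b(u, Z) = 1/((3 + Z*((-5 + u + Z)*u + Z)) + (u + Z)) = 1/((3 + Z*((-5 + Z + u)*u + Z)) + (Z + u)) = 1/((3 + Z*(u*(-5 + Z + u) + Z)) + (Z + u)) = 1/((3 + Z*(Z + u*(-5 + Z + u))) + (Z + u)) = 1/(3 + Z + u + Z*(Z + u*(-5 + Z + u))))
618*b(6, 5) = 618/(3 + 5 + 6 + 5**2 + 5*6*(-5 + 5 + 6)) = 618/(3 + 5 + 6 + 25 + 5*6*6) = 618/(3 + 5 + 6 + 25 + 180) = 618/219 = 618*(1/219) = 206/73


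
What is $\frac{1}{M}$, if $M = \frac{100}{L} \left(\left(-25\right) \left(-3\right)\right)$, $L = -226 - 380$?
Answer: $- \frac{101}{1250} \approx -0.0808$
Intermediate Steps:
$L = -606$
$M = - \frac{1250}{101}$ ($M = \frac{100}{-606} \left(\left(-25\right) \left(-3\right)\right) = 100 \left(- \frac{1}{606}\right) 75 = \left(- \frac{50}{303}\right) 75 = - \frac{1250}{101} \approx -12.376$)
$\frac{1}{M} = \frac{1}{- \frac{1250}{101}} = - \frac{101}{1250}$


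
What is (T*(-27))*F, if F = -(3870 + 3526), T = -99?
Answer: -19769508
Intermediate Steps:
F = -7396 (F = -86/(1/(7 + (38 + 41))) = -86/(1/(7 + 79)) = -86/(1/86) = -86/1/86 = -86*86 = -7396)
(T*(-27))*F = -99*(-27)*(-7396) = 2673*(-7396) = -19769508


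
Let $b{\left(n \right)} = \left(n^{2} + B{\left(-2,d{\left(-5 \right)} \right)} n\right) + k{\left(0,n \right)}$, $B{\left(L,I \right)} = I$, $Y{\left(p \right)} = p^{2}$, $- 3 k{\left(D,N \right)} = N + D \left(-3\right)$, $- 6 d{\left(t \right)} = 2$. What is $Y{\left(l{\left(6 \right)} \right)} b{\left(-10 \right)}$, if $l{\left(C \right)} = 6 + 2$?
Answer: $\frac{20480}{3} \approx 6826.7$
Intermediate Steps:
$d{\left(t \right)} = - \frac{1}{3}$ ($d{\left(t \right)} = \left(- \frac{1}{6}\right) 2 = - \frac{1}{3}$)
$k{\left(D,N \right)} = D - \frac{N}{3}$ ($k{\left(D,N \right)} = - \frac{N + D \left(-3\right)}{3} = - \frac{N - 3 D}{3} = D - \frac{N}{3}$)
$l{\left(C \right)} = 8$
$b{\left(n \right)} = n^{2} - \frac{2 n}{3}$ ($b{\left(n \right)} = \left(n^{2} - \frac{n}{3}\right) + \left(0 - \frac{n}{3}\right) = \left(n^{2} - \frac{n}{3}\right) - \frac{n}{3} = n^{2} - \frac{2 n}{3}$)
$Y{\left(l{\left(6 \right)} \right)} b{\left(-10 \right)} = 8^{2} \cdot \frac{1}{3} \left(-10\right) \left(-2 + 3 \left(-10\right)\right) = 64 \cdot \frac{1}{3} \left(-10\right) \left(-2 - 30\right) = 64 \cdot \frac{1}{3} \left(-10\right) \left(-32\right) = 64 \cdot \frac{320}{3} = \frac{20480}{3}$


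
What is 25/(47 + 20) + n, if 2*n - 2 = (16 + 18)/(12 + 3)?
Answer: 2519/1005 ≈ 2.5065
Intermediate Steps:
n = 32/15 (n = 1 + ((16 + 18)/(12 + 3))/2 = 1 + (34/15)/2 = 1 + (34*(1/15))/2 = 1 + (½)*(34/15) = 1 + 17/15 = 32/15 ≈ 2.1333)
25/(47 + 20) + n = 25/(47 + 20) + 32/15 = 25/67 + 32/15 = 2519/1005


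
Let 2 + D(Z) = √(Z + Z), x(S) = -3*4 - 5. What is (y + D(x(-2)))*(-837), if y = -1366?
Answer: 1145016 - 837*I*√34 ≈ 1.145e+6 - 4880.5*I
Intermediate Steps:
x(S) = -17 (x(S) = -12 - 5 = -17)
D(Z) = -2 + √2*√Z (D(Z) = -2 + √(Z + Z) = -2 + √(2*Z) = -2 + √2*√Z)
(y + D(x(-2)))*(-837) = (-1366 + (-2 + √2*√(-17)))*(-837) = (-1366 + (-2 + √2*(I*√17)))*(-837) = (-1366 + (-2 + I*√34))*(-837) = (-1368 + I*√34)*(-837) = 1145016 - 837*I*√34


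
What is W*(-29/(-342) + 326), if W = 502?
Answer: 27991771/171 ≈ 1.6369e+5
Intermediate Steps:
W*(-29/(-342) + 326) = 502*(-29/(-342) + 326) = 502*(-29*(-1/342) + 326) = 502*(29/342 + 326) = 502*(111521/342) = 27991771/171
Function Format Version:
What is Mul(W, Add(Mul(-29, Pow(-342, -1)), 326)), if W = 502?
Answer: Rational(27991771, 171) ≈ 1.6369e+5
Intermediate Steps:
Mul(W, Add(Mul(-29, Pow(-342, -1)), 326)) = Mul(502, Add(Mul(-29, Pow(-342, -1)), 326)) = Mul(502, Add(Mul(-29, Rational(-1, 342)), 326)) = Mul(502, Add(Rational(29, 342), 326)) = Mul(502, Rational(111521, 342)) = Rational(27991771, 171)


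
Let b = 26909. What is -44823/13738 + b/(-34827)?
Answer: -1930726463/478453326 ≈ -4.0353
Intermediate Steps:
-44823/13738 + b/(-34827) = -44823/13738 + 26909/(-34827) = -44823*1/13738 + 26909*(-1/34827) = -44823/13738 - 26909/34827 = -1930726463/478453326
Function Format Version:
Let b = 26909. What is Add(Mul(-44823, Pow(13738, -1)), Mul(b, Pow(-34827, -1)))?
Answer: Rational(-1930726463, 478453326) ≈ -4.0353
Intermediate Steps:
Add(Mul(-44823, Pow(13738, -1)), Mul(b, Pow(-34827, -1))) = Add(Mul(-44823, Pow(13738, -1)), Mul(26909, Pow(-34827, -1))) = Add(Mul(-44823, Rational(1, 13738)), Mul(26909, Rational(-1, 34827))) = Add(Rational(-44823, 13738), Rational(-26909, 34827)) = Rational(-1930726463, 478453326)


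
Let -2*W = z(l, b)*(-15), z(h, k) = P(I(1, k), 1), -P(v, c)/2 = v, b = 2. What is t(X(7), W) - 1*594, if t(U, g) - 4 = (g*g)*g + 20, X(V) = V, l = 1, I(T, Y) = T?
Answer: -3945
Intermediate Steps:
P(v, c) = -2*v
z(h, k) = -2 (z(h, k) = -2*1 = -2)
W = -15 (W = -(-1)*(-15) = -½*30 = -15)
t(U, g) = 24 + g³ (t(U, g) = 4 + ((g*g)*g + 20) = 4 + (g²*g + 20) = 4 + (g³ + 20) = 4 + (20 + g³) = 24 + g³)
t(X(7), W) - 1*594 = (24 + (-15)³) - 1*594 = (24 - 3375) - 594 = -3351 - 594 = -3945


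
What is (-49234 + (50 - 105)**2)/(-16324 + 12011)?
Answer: 46209/4313 ≈ 10.714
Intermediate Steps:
(-49234 + (50 - 105)**2)/(-16324 + 12011) = (-49234 + (-55)**2)/(-4313) = (-49234 + 3025)*(-1/4313) = -46209*(-1/4313) = 46209/4313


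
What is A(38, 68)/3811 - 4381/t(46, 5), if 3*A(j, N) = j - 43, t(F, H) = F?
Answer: -50088203/525918 ≈ -95.240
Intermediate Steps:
A(j, N) = -43/3 + j/3 (A(j, N) = (j - 43)/3 = (-43 + j)/3 = -43/3 + j/3)
A(38, 68)/3811 - 4381/t(46, 5) = (-43/3 + (⅓)*38)/3811 - 4381/46 = (-43/3 + 38/3)*(1/3811) - 4381*1/46 = -5/3*1/3811 - 4381/46 = -5/11433 - 4381/46 = -50088203/525918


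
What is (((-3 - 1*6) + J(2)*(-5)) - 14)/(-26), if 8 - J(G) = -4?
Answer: 83/26 ≈ 3.1923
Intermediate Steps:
J(G) = 12 (J(G) = 8 - 1*(-4) = 8 + 4 = 12)
(((-3 - 1*6) + J(2)*(-5)) - 14)/(-26) = (((-3 - 1*6) + 12*(-5)) - 14)/(-26) = (((-3 - 6) - 60) - 14)*(-1/26) = ((-9 - 60) - 14)*(-1/26) = (-69 - 14)*(-1/26) = -83*(-1/26) = 83/26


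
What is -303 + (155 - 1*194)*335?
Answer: -13368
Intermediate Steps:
-303 + (155 - 1*194)*335 = -303 + (155 - 194)*335 = -303 - 39*335 = -303 - 13065 = -13368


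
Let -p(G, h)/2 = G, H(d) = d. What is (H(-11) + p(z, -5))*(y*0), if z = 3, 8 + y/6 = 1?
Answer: 0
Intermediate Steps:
y = -42 (y = -48 + 6*1 = -48 + 6 = -42)
p(G, h) = -2*G
(H(-11) + p(z, -5))*(y*0) = (-11 - 2*3)*(-42*0) = (-11 - 6)*0 = -17*0 = 0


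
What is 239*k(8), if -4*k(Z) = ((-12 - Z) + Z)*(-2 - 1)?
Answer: -2151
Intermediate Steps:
k(Z) = -9 (k(Z) = -((-12 - Z) + Z)*(-2 - 1)/4 = -(-3)*(-3) = -¼*36 = -9)
239*k(8) = 239*(-9) = -2151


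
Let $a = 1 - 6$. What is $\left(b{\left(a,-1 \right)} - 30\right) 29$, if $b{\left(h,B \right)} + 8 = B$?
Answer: $-1131$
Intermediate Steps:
$a = -5$ ($a = 1 - 6 = -5$)
$b{\left(h,B \right)} = -8 + B$
$\left(b{\left(a,-1 \right)} - 30\right) 29 = \left(\left(-8 - 1\right) - 30\right) 29 = \left(-9 - 30\right) 29 = \left(-39\right) 29 = -1131$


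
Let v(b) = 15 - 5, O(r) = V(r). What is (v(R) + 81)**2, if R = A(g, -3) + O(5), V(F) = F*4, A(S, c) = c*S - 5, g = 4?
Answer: 8281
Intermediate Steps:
A(S, c) = -5 + S*c (A(S, c) = S*c - 5 = -5 + S*c)
V(F) = 4*F
O(r) = 4*r
R = 3 (R = (-5 + 4*(-3)) + 4*5 = (-5 - 12) + 20 = -17 + 20 = 3)
v(b) = 10
(v(R) + 81)**2 = (10 + 81)**2 = 91**2 = 8281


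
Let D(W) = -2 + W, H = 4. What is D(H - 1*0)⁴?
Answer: 16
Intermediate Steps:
D(H - 1*0)⁴ = (-2 + (4 - 1*0))⁴ = (-2 + (4 + 0))⁴ = (-2 + 4)⁴ = 2⁴ = 16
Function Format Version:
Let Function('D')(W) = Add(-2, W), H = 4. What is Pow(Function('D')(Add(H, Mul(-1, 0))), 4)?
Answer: 16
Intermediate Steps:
Pow(Function('D')(Add(H, Mul(-1, 0))), 4) = Pow(Add(-2, Add(4, Mul(-1, 0))), 4) = Pow(Add(-2, Add(4, 0)), 4) = Pow(Add(-2, 4), 4) = Pow(2, 4) = 16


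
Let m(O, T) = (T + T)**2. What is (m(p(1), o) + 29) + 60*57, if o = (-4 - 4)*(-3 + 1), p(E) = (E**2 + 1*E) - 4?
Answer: 4473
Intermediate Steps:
p(E) = -4 + E + E**2 (p(E) = (E**2 + E) - 4 = (E + E**2) - 4 = -4 + E + E**2)
o = 16 (o = -8*(-2) = 16)
m(O, T) = 4*T**2 (m(O, T) = (2*T)**2 = 4*T**2)
(m(p(1), o) + 29) + 60*57 = (4*16**2 + 29) + 60*57 = (4*256 + 29) + 3420 = (1024 + 29) + 3420 = 1053 + 3420 = 4473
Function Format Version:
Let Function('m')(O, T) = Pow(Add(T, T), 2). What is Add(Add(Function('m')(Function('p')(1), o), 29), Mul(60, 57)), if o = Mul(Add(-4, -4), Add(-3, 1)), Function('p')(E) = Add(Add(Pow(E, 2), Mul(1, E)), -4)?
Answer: 4473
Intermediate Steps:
Function('p')(E) = Add(-4, E, Pow(E, 2)) (Function('p')(E) = Add(Add(Pow(E, 2), E), -4) = Add(Add(E, Pow(E, 2)), -4) = Add(-4, E, Pow(E, 2)))
o = 16 (o = Mul(-8, -2) = 16)
Function('m')(O, T) = Mul(4, Pow(T, 2)) (Function('m')(O, T) = Pow(Mul(2, T), 2) = Mul(4, Pow(T, 2)))
Add(Add(Function('m')(Function('p')(1), o), 29), Mul(60, 57)) = Add(Add(Mul(4, Pow(16, 2)), 29), Mul(60, 57)) = Add(Add(Mul(4, 256), 29), 3420) = Add(Add(1024, 29), 3420) = Add(1053, 3420) = 4473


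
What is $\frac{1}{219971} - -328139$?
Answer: $\frac{72181063970}{219971} \approx 3.2814 \cdot 10^{5}$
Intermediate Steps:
$\frac{1}{219971} - -328139 = \frac{1}{219971} + 328139 = \frac{72181063970}{219971}$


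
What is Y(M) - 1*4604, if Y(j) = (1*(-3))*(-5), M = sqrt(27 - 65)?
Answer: -4589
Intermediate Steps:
M = I*sqrt(38) (M = sqrt(-38) = I*sqrt(38) ≈ 6.1644*I)
Y(j) = 15 (Y(j) = -3*(-5) = 15)
Y(M) - 1*4604 = 15 - 1*4604 = 15 - 4604 = -4589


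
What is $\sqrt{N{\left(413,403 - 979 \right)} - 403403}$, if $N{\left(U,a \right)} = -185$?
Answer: $2 i \sqrt{100897} \approx 635.29 i$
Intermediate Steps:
$\sqrt{N{\left(413,403 - 979 \right)} - 403403} = \sqrt{-185 - 403403} = \sqrt{-403588} = 2 i \sqrt{100897}$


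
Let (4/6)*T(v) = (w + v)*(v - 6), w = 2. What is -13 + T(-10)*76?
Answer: 14579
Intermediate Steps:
T(v) = 3*(-6 + v)*(2 + v)/2 (T(v) = 3*((2 + v)*(v - 6))/2 = 3*((2 + v)*(-6 + v))/2 = 3*((-6 + v)*(2 + v))/2 = 3*(-6 + v)*(2 + v)/2)
-13 + T(-10)*76 = -13 + (-18 - 6*(-10) + (3/2)*(-10)²)*76 = -13 + (-18 + 60 + (3/2)*100)*76 = -13 + (-18 + 60 + 150)*76 = -13 + 192*76 = -13 + 14592 = 14579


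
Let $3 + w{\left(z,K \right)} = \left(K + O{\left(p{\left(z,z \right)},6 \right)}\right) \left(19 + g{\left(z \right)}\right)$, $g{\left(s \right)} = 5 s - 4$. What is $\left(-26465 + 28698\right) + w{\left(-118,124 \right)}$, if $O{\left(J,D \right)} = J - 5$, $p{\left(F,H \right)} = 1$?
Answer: $-66770$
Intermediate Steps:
$O{\left(J,D \right)} = -5 + J$
$g{\left(s \right)} = -4 + 5 s$
$w{\left(z,K \right)} = -3 + \left(-4 + K\right) \left(15 + 5 z\right)$ ($w{\left(z,K \right)} = -3 + \left(K + \left(-5 + 1\right)\right) \left(19 + \left(-4 + 5 z\right)\right) = -3 + \left(K - 4\right) \left(15 + 5 z\right) = -3 + \left(-4 + K\right) \left(15 + 5 z\right)$)
$\left(-26465 + 28698\right) + w{\left(-118,124 \right)} = \left(-26465 + 28698\right) + \left(-63 - -2360 + 15 \cdot 124 + 5 \cdot 124 \left(-118\right)\right) = 2233 + \left(-63 + 2360 + 1860 - 73160\right) = 2233 - 69003 = -66770$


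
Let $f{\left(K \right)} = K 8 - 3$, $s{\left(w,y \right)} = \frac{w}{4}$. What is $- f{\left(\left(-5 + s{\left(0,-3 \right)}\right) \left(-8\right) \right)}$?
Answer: $-317$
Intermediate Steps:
$s{\left(w,y \right)} = \frac{w}{4}$ ($s{\left(w,y \right)} = w \frac{1}{4} = \frac{w}{4}$)
$f{\left(K \right)} = -3 + 8 K$ ($f{\left(K \right)} = 8 K - 3 = -3 + 8 K$)
$- f{\left(\left(-5 + s{\left(0,-3 \right)}\right) \left(-8\right) \right)} = - (-3 + 8 \left(-5 + \frac{1}{4} \cdot 0\right) \left(-8\right)) = - (-3 + 8 \left(-5 + 0\right) \left(-8\right)) = - (-3 + 8 \left(\left(-5\right) \left(-8\right)\right)) = - (-3 + 8 \cdot 40) = - (-3 + 320) = \left(-1\right) 317 = -317$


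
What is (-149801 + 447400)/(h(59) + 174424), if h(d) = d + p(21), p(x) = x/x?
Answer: 297599/174484 ≈ 1.7056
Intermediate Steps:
p(x) = 1
h(d) = 1 + d (h(d) = d + 1 = 1 + d)
(-149801 + 447400)/(h(59) + 174424) = (-149801 + 447400)/((1 + 59) + 174424) = 297599/(60 + 174424) = 297599/174484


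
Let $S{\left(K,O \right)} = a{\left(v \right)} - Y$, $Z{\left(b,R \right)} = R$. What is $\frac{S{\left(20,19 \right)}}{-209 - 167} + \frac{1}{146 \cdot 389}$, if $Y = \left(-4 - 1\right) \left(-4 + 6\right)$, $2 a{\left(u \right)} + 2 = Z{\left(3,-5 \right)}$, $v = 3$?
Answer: $- \frac{368785}{21354544} \approx -0.01727$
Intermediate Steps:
$a{\left(u \right)} = - \frac{7}{2}$ ($a{\left(u \right)} = -1 + \frac{1}{2} \left(-5\right) = -1 - \frac{5}{2} = - \frac{7}{2}$)
$Y = -10$ ($Y = \left(-5\right) 2 = -10$)
$S{\left(K,O \right)} = \frac{13}{2}$ ($S{\left(K,O \right)} = - \frac{7}{2} - -10 = - \frac{7}{2} + 10 = \frac{13}{2}$)
$\frac{S{\left(20,19 \right)}}{-209 - 167} + \frac{1}{146 \cdot 389} = \frac{13}{2 \left(-209 - 167\right)} + \frac{1}{146 \cdot 389} = \frac{13}{2 \left(-376\right)} + \frac{1}{146} \cdot \frac{1}{389} = \frac{13}{2} \left(- \frac{1}{376}\right) + \frac{1}{56794} = - \frac{13}{752} + \frac{1}{56794} = - \frac{368785}{21354544}$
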